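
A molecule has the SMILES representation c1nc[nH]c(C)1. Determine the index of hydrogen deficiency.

Atom tally by fragment:
  imidazole ring core → C:3 H:4 N:2
  (− 1 ring H displaced by substituents)
  + CH3 → C:1 H:3
Element totals:
  C: 4
  H: 6
  N: 2
Molecular formula: C4H6N2.
DoU = (2C + 2 + N − H − X) / 2 = (2·4 + 2 + 2 − 6 − 0) / 2 = 3.

3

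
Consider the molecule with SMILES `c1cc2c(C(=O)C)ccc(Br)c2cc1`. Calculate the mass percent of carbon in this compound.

57.86%

Atom tally by fragment:
  naphthalene ring system core → C:10 H:8
  (− 2 ring H displaced by substituents)
  + COCH3 → C:2 H:3 O:1
  + Br → Br:1
Element totals:
  C: 12
  H: 9
  Br: 1
  O: 1
Molecular formula: C12H9BrO.
Molar mass = 249.107 g/mol.
Mass from C: 12 × 12.011 = 144.132 g/mol.
%C = 144.132 / 249.107 × 100 = 57.86%.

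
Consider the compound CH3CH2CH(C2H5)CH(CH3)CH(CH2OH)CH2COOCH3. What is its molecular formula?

C12H24O3

Atom tally by fragment:
  CH3 → C:1 H:3
  CH2 → C:1 H:2
  CH(C2H5) → C:3 H:6
  CH(CH3) → C:2 H:4
  CH(CH2OH) → C:2 H:4 O:1
  CH2COOCH3 → C:3 H:5 O:2
Element totals:
  C: 12
  H: 24
  O: 3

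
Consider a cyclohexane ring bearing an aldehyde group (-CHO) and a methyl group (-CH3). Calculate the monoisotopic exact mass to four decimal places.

Atom tally by fragment:
  cyclohexane ring core → C:6 H:12
  (− 2 ring H displaced by substituents)
  + CHO → C:1 H:1 O:1
  + CH3 → C:1 H:3
Element totals:
  C: 8
  H: 14
  O: 1
Molecular formula: C8H14O.
  M = 8(12.0) + 14(1.007825) + 15.994915
    = 96.000000 + 14.109550 + 15.994915 = 126.104465

126.1045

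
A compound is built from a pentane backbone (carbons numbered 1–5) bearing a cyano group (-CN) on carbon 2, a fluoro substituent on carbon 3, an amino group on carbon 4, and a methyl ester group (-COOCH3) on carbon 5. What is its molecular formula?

C8H13FN2O2

Atom tally by fragment:
  CH3 → C:1 H:3
  CH(CN) → C:2 H:1 N:1
  CH(F) → C:1 H:1 F:1
  CH(NH2) → C:1 H:3 N:1
  CH2COOCH3 → C:3 H:5 O:2
Element totals:
  C: 8
  H: 13
  F: 1
  N: 2
  O: 2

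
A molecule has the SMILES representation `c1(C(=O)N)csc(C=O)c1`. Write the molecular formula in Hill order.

Atom tally by fragment:
  thiophene ring core → C:4 H:4 S:1
  (− 2 ring H displaced by substituents)
  + CONH2 → C:1 H:2 O:1 N:1
  + CHO → C:1 H:1 O:1
Element totals:
  C: 6
  H: 5
  N: 1
  O: 2
  S: 1

C6H5NO2S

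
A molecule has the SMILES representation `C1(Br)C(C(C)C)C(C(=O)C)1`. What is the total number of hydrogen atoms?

13

Atom tally by fragment:
  cyclopropane ring core → C:3 H:6
  (− 3 ring H displaced by substituents)
  + Br → Br:1
  + CH(CH3)2 → C:3 H:7
  + COCH3 → C:2 H:3 O:1
Element totals:
  C: 8
  H: 13
  Br: 1
  O: 1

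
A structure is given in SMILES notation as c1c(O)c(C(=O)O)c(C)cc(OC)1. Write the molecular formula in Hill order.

C9H10O4

Atom tally by fragment:
  benzene ring core → C:6 H:6
  (− 4 ring H displaced by substituents)
  + OH → O:1 H:1
  + COOH → C:1 H:1 O:2
  + CH3 → C:1 H:3
  + OCH3 → C:1 H:3 O:1
Element totals:
  C: 9
  H: 10
  O: 4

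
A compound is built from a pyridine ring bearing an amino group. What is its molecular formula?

Atom tally by fragment:
  pyridine ring core → C:5 H:5 N:1
  (− 1 ring H displaced by substituents)
  + NH2 → N:1 H:2
Element totals:
  C: 5
  H: 6
  N: 2

C5H6N2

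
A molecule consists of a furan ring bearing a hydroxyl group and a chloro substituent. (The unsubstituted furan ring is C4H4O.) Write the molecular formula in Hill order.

C4H3ClO2

Atom tally by fragment:
  furan ring core → C:4 H:4 O:1
  (− 2 ring H displaced by substituents)
  + OH → O:1 H:1
  + Cl → Cl:1
Element totals:
  C: 4
  H: 3
  Cl: 1
  O: 2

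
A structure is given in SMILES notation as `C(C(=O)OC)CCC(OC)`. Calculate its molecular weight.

Atom tally by fragment:
  CH3OOCCH2 → C:3 H:5 O:2
  CH2 → C:1 H:2
  CH2 → C:1 H:2
  CH2OCH3 → C:2 H:5 O:1
Element totals:
  C: 7
  H: 14
  O: 3
Molecular formula: C7H14O3.
  M = 7(12.011) + 14(1.008) + 3(15.999)
    = 84.077 + 14.112 + 47.997 = 146.186

146.19 g/mol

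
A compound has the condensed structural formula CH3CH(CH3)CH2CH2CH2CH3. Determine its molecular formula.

Element totals:
  C: 7
  H: 16

C7H16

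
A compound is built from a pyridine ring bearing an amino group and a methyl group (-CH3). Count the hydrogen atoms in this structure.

8

Atom tally by fragment:
  pyridine ring core → C:5 H:5 N:1
  (− 2 ring H displaced by substituents)
  + NH2 → N:1 H:2
  + CH3 → C:1 H:3
Element totals:
  C: 6
  H: 8
  N: 2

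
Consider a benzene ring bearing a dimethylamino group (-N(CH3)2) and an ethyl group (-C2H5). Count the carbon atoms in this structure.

Atom tally by fragment:
  benzene ring core → C:6 H:6
  (− 2 ring H displaced by substituents)
  + N(CH3)2 → N:1 C:2 H:6
  + C2H5 → C:2 H:5
Element totals:
  C: 10
  H: 15
  N: 1

10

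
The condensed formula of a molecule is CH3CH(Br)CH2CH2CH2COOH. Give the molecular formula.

C6H11BrO2

Atom tally by fragment:
  CH3 → C:1 H:3
  CH(Br) → C:1 H:1 Br:1
  CH2 → C:1 H:2
  CH2 → C:1 H:2
  CH2COOH → C:2 H:3 O:2
Element totals:
  C: 6
  H: 11
  Br: 1
  O: 2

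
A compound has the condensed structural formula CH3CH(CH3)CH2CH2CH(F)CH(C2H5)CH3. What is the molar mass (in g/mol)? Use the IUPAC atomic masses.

160.28 g/mol

Atom tally by fragment:
  CH3 → C:1 H:3
  CH(CH3) → C:2 H:4
  CH2 → C:1 H:2
  CH2 → C:1 H:2
  CH(F) → C:1 H:1 F:1
  CH(C2H5) → C:3 H:6
  CH3 → C:1 H:3
Element totals:
  C: 10
  H: 21
  F: 1
Molecular formula: C10H21F.
  M = 10(12.011) + 21(1.008) + 18.998
    = 120.110 + 21.168 + 18.998 = 160.276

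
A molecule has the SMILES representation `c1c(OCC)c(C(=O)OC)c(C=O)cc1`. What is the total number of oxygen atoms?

Atom tally by fragment:
  benzene ring core → C:6 H:6
  (− 3 ring H displaced by substituents)
  + OC2H5 → C:2 H:5 O:1
  + COOCH3 → C:2 H:3 O:2
  + CHO → C:1 H:1 O:1
Element totals:
  C: 11
  H: 12
  O: 4

4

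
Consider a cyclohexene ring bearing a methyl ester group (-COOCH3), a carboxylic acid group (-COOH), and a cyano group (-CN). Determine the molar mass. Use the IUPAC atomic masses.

Atom tally by fragment:
  cyclohexene ring core → C:6 H:10
  (− 3 ring H displaced by substituents)
  + COOCH3 → C:2 H:3 O:2
  + COOH → C:1 H:1 O:2
  + CN → C:1 N:1
Element totals:
  C: 10
  H: 11
  N: 1
  O: 4
Molecular formula: C10H11NO4.
  M = 10(12.011) + 11(1.008) + 14.007 + 4(15.999)
    = 120.110 + 11.088 + 14.007 + 63.996 = 209.201

209.20 g/mol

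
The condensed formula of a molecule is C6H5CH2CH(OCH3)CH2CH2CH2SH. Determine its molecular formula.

C12H18OS

Atom tally by fragment:
  C6H5CH2 → C:7 H:7
  CH(OCH3) → C:2 H:4 O:1
  CH2 → C:1 H:2
  CH2 → C:1 H:2
  CH2SH → C:1 H:3 S:1
Element totals:
  C: 12
  H: 18
  O: 1
  S: 1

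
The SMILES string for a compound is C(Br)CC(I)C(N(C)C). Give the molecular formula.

Atom tally by fragment:
  BrCH2 → C:1 H:2 Br:1
  CH2 → C:1 H:2
  CH(I) → C:1 H:1 I:1
  CH2N(CH3)2 → C:3 H:8 N:1
Element totals:
  C: 6
  H: 13
  Br: 1
  I: 1
  N: 1

C6H13BrIN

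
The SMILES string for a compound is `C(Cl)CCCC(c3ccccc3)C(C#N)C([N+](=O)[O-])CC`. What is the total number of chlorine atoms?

Atom tally by fragment:
  ClCH2 → C:1 H:2 Cl:1
  CH2 → C:1 H:2
  CH2 → C:1 H:2
  CH2 → C:1 H:2
  CH(C6H5) → C:7 H:6
  CH(CN) → C:2 H:1 N:1
  CH(NO2) → C:1 H:1 N:1 O:2
  CH2 → C:1 H:2
  CH3 → C:1 H:3
Element totals:
  C: 16
  H: 21
  Cl: 1
  N: 2
  O: 2

1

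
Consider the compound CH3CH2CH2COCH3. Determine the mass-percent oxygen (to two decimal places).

Atom tally by fragment:
  CH3 → C:1 H:3
  CH2 → C:1 H:2
  CH2COCH3 → C:3 H:5 O:1
Element totals:
  C: 5
  H: 10
  O: 1
Molecular formula: C5H10O.
Molar mass = 86.134 g/mol.
Mass from O: 1 × 15.999 = 15.999 g/mol.
%O = 15.999 / 86.134 × 100 = 18.57%.

18.57%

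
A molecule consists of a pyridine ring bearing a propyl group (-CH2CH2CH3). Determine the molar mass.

121.18 g/mol

Atom tally by fragment:
  pyridine ring core → C:5 H:5 N:1
  (− 1 ring H displaced by substituents)
  + CH2CH2CH3 → C:3 H:7
Element totals:
  C: 8
  H: 11
  N: 1
Molecular formula: C8H11N.
  M = 8(12.011) + 11(1.008) + 14.007
    = 96.088 + 11.088 + 14.007 = 121.183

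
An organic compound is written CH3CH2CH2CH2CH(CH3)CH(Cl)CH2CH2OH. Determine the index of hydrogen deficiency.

0

Element totals:
  C: 9
  H: 19
  Cl: 1
  O: 1
Molecular formula: C9H19ClO.
DoU = (2C + 2 + N − H − X) / 2 = (2·9 + 2 + 0 − 19 − 1) / 2 = 0.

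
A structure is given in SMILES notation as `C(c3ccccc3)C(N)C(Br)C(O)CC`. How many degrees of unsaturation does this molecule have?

Atom tally by fragment:
  C6H5CH2 → C:7 H:7
  CH(NH2) → C:1 H:3 N:1
  CH(Br) → C:1 H:1 Br:1
  CH(OH) → C:1 H:2 O:1
  CH2 → C:1 H:2
  CH3 → C:1 H:3
Element totals:
  C: 12
  H: 18
  Br: 1
  N: 1
  O: 1
Molecular formula: C12H18BrNO.
DoU = (2C + 2 + N − H − X) / 2 = (2·12 + 2 + 1 − 18 − 1) / 2 = 4.

4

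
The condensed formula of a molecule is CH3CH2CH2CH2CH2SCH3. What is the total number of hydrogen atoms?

Atom tally by fragment:
  CH3 → C:1 H:3
  CH2 → C:1 H:2
  CH2 → C:1 H:2
  CH2 → C:1 H:2
  CH2SCH3 → C:2 H:5 S:1
Element totals:
  C: 6
  H: 14
  S: 1

14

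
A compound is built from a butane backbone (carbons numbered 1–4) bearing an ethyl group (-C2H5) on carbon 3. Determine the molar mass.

Atom tally by fragment:
  CH3 → C:1 H:3
  CH2 → C:1 H:2
  CH(C2H5) → C:3 H:6
  CH3 → C:1 H:3
Element totals:
  C: 6
  H: 14
Molecular formula: C6H14.
  M = 6(12.011) + 14(1.008)
    = 72.066 + 14.112 = 86.178

86.18 g/mol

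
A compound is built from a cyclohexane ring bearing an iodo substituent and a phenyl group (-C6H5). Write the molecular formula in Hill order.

C12H15I

Atom tally by fragment:
  cyclohexane ring core → C:6 H:12
  (− 2 ring H displaced by substituents)
  + I → I:1
  + C6H5 → C:6 H:5
Element totals:
  C: 12
  H: 15
  I: 1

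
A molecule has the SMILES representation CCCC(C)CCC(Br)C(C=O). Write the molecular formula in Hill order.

C10H19BrO

Atom tally by fragment:
  CH3 → C:1 H:3
  CH2 → C:1 H:2
  CH2 → C:1 H:2
  CH(CH3) → C:2 H:4
  CH2 → C:1 H:2
  CH2 → C:1 H:2
  CH(Br) → C:1 H:1 Br:1
  CH2CHO → C:2 H:3 O:1
Element totals:
  C: 10
  H: 19
  Br: 1
  O: 1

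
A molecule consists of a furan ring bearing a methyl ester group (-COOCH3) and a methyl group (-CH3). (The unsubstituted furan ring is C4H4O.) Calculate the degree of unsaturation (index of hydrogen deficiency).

Atom tally by fragment:
  furan ring core → C:4 H:4 O:1
  (− 2 ring H displaced by substituents)
  + COOCH3 → C:2 H:3 O:2
  + CH3 → C:1 H:3
Element totals:
  C: 7
  H: 8
  O: 3
Molecular formula: C7H8O3.
DoU = (2C + 2 + N − H − X) / 2 = (2·7 + 2 + 0 − 8 − 0) / 2 = 4.

4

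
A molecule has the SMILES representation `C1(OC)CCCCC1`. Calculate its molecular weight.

114.19 g/mol

Atom tally by fragment:
  cyclohexane ring core → C:6 H:12
  (− 1 ring H displaced by substituents)
  + OCH3 → C:1 H:3 O:1
Element totals:
  C: 7
  H: 14
  O: 1
Molecular formula: C7H14O.
  M = 7(12.011) + 14(1.008) + 15.999
    = 84.077 + 14.112 + 15.999 = 114.188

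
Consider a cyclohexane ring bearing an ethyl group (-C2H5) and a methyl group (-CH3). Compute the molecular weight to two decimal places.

126.24 g/mol

Atom tally by fragment:
  cyclohexane ring core → C:6 H:12
  (− 2 ring H displaced by substituents)
  + C2H5 → C:2 H:5
  + CH3 → C:1 H:3
Element totals:
  C: 9
  H: 18
Molecular formula: C9H18.
  M = 9(12.011) + 18(1.008)
    = 108.099 + 18.144 = 126.243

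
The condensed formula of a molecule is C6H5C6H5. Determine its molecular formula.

Atom tally by fragment:
  benzene ring core → C:6 H:6
  (− 1 ring H displaced by substituents)
  + C6H5 → C:6 H:5
Element totals:
  C: 12
  H: 10

C12H10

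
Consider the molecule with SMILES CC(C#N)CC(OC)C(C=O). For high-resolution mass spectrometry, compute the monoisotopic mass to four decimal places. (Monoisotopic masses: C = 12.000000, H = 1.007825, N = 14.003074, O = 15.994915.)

Atom tally by fragment:
  CH3 → C:1 H:3
  CH(CN) → C:2 H:1 N:1
  CH2 → C:1 H:2
  CH(OCH3) → C:2 H:4 O:1
  CH2CHO → C:2 H:3 O:1
Element totals:
  C: 8
  H: 13
  N: 1
  O: 2
Molecular formula: C8H13NO2.
  M = 8(12.0) + 13(1.007825) + 14.003074 + 2(15.994915)
    = 96.000000 + 13.101725 + 14.003074 + 31.989830 = 155.094629

155.0946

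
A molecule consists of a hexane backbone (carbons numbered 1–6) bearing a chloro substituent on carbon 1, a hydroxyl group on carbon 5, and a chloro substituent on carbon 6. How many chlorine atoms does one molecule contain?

Atom tally by fragment:
  ClCH2 → C:1 H:2 Cl:1
  CH2 → C:1 H:2
  CH2 → C:1 H:2
  CH2 → C:1 H:2
  CH(OH) → C:1 H:2 O:1
  CH2Cl → C:1 H:2 Cl:1
Element totals:
  C: 6
  H: 12
  Cl: 2
  O: 1

2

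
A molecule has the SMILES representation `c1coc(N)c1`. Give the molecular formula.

Atom tally by fragment:
  furan ring core → C:4 H:4 O:1
  (− 1 ring H displaced by substituents)
  + NH2 → N:1 H:2
Element totals:
  C: 4
  H: 5
  N: 1
  O: 1

C4H5NO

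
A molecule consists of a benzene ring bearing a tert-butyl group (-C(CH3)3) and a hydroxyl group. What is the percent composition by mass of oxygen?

Atom tally by fragment:
  benzene ring core → C:6 H:6
  (− 2 ring H displaced by substituents)
  + C(CH3)3 → C:4 H:9
  + OH → O:1 H:1
Element totals:
  C: 10
  H: 14
  O: 1
Molecular formula: C10H14O.
Molar mass = 150.221 g/mol.
Mass from O: 1 × 15.999 = 15.999 g/mol.
%O = 15.999 / 150.221 × 100 = 10.65%.

10.65%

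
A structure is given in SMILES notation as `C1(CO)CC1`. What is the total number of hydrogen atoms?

Atom tally by fragment:
  cyclopropane ring core → C:3 H:6
  (− 1 ring H displaced by substituents)
  + CH2OH → C:1 H:3 O:1
Element totals:
  C: 4
  H: 8
  O: 1

8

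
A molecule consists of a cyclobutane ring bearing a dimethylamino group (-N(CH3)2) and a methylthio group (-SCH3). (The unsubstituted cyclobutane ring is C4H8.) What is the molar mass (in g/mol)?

Atom tally by fragment:
  cyclobutane ring core → C:4 H:8
  (− 2 ring H displaced by substituents)
  + N(CH3)2 → N:1 C:2 H:6
  + SCH3 → C:1 H:3 S:1
Element totals:
  C: 7
  H: 15
  N: 1
  S: 1
Molecular formula: C7H15NS.
  M = 7(12.011) + 15(1.008) + 14.007 + 32.06
    = 84.077 + 15.120 + 14.007 + 32.060 = 145.264

145.26 g/mol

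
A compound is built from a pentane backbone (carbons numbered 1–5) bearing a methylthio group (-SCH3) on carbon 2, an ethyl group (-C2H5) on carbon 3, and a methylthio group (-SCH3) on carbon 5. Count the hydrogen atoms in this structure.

Atom tally by fragment:
  CH3 → C:1 H:3
  CH(SCH3) → C:2 H:4 S:1
  CH(C2H5) → C:3 H:6
  CH2 → C:1 H:2
  CH2SCH3 → C:2 H:5 S:1
Element totals:
  C: 9
  H: 20
  S: 2

20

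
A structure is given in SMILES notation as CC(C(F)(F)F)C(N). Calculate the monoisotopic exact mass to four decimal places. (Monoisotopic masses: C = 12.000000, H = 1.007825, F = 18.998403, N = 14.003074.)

Atom tally by fragment:
  CH3 → C:1 H:3
  CH(CF3) → C:2 H:1 F:3
  CH2NH2 → C:1 H:4 N:1
Element totals:
  C: 4
  H: 8
  F: 3
  N: 1
Molecular formula: C4H8F3N.
  M = 4(12.0) + 8(1.007825) + 3(18.998403) + 14.003074
    = 48.000000 + 8.062600 + 56.995209 + 14.003074 = 127.060883

127.0609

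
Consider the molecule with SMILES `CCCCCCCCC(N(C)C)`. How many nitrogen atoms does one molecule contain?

Atom tally by fragment:
  CH3 → C:1 H:3
  CH2 → C:1 H:2
  CH2 → C:1 H:2
  CH2 → C:1 H:2
  CH2 → C:1 H:2
  CH2 → C:1 H:2
  CH2 → C:1 H:2
  CH2 → C:1 H:2
  CH2N(CH3)2 → C:3 H:8 N:1
Element totals:
  C: 11
  H: 25
  N: 1

1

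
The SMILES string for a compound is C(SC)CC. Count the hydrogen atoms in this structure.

10

Atom tally by fragment:
  CH3SCH2 → C:2 H:5 S:1
  CH2 → C:1 H:2
  CH3 → C:1 H:3
Element totals:
  C: 4
  H: 10
  S: 1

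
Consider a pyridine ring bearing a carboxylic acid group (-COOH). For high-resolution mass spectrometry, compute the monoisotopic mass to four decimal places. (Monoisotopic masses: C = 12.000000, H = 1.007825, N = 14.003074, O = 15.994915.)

Atom tally by fragment:
  pyridine ring core → C:5 H:5 N:1
  (− 1 ring H displaced by substituents)
  + COOH → C:1 H:1 O:2
Element totals:
  C: 6
  H: 5
  N: 1
  O: 2
Molecular formula: C6H5NO2.
  M = 6(12.0) + 5(1.007825) + 14.003074 + 2(15.994915)
    = 72.000000 + 5.039125 + 14.003074 + 31.989830 = 123.032029

123.0320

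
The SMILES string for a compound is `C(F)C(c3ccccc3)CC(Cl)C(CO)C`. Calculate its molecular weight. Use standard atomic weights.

244.73 g/mol

Atom tally by fragment:
  FCH2 → C:1 H:2 F:1
  CH(C6H5) → C:7 H:6
  CH2 → C:1 H:2
  CH(Cl) → C:1 H:1 Cl:1
  CH(CH2OH) → C:2 H:4 O:1
  CH3 → C:1 H:3
Element totals:
  C: 13
  H: 18
  Cl: 1
  F: 1
  O: 1
Molecular formula: C13H18ClFO.
  M = 13(12.011) + 18(1.008) + 35.45 + 18.998 + 15.999
    = 156.143 + 18.144 + 35.450 + 18.998 + 15.999 = 244.734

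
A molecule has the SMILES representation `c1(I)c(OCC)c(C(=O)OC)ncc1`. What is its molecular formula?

Atom tally by fragment:
  pyridine ring core → C:5 H:5 N:1
  (− 3 ring H displaced by substituents)
  + I → I:1
  + OC2H5 → C:2 H:5 O:1
  + COOCH3 → C:2 H:3 O:2
Element totals:
  C: 9
  H: 10
  I: 1
  N: 1
  O: 3

C9H10INO3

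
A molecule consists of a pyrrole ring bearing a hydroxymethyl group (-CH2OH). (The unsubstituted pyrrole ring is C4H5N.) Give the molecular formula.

C5H7NO

Atom tally by fragment:
  pyrrole ring core → C:4 H:5 N:1
  (− 1 ring H displaced by substituents)
  + CH2OH → C:1 H:3 O:1
Element totals:
  C: 5
  H: 7
  N: 1
  O: 1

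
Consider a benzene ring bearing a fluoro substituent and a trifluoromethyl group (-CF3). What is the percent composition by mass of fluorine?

Atom tally by fragment:
  benzene ring core → C:6 H:6
  (− 2 ring H displaced by substituents)
  + F → F:1
  + CF3 → C:1 F:3
Element totals:
  C: 7
  H: 4
  F: 4
Molecular formula: C7H4F4.
Molar mass = 164.101 g/mol.
Mass from F: 4 × 18.998 = 75.992 g/mol.
%F = 75.992 / 164.101 × 100 = 46.31%.

46.31%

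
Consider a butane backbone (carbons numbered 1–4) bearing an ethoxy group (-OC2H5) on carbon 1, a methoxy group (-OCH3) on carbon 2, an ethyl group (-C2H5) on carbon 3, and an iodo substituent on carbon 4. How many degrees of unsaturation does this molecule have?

Atom tally by fragment:
  C2H5OCH2 → C:3 H:7 O:1
  CH(OCH3) → C:2 H:4 O:1
  CH(C2H5) → C:3 H:6
  CH2I → C:1 H:2 I:1
Element totals:
  C: 9
  H: 19
  I: 1
  O: 2
Molecular formula: C9H19IO2.
DoU = (2C + 2 + N − H − X) / 2 = (2·9 + 2 + 0 − 19 − 1) / 2 = 0.

0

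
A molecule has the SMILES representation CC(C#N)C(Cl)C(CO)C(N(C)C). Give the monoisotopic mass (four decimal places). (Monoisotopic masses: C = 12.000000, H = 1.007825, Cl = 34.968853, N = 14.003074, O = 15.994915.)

Atom tally by fragment:
  CH3 → C:1 H:3
  CH(CN) → C:2 H:1 N:1
  CH(Cl) → C:1 H:1 Cl:1
  CH(CH2OH) → C:2 H:4 O:1
  CH2N(CH3)2 → C:3 H:8 N:1
Element totals:
  C: 9
  H: 17
  Cl: 1
  N: 2
  O: 1
Molecular formula: C9H17ClN2O.
  M = 9(12.0) + 17(1.007825) + 34.968853 + 2(14.003074) + 15.994915
    = 108.000000 + 17.133025 + 34.968853 + 28.006148 + 15.994915 = 204.102941

204.1029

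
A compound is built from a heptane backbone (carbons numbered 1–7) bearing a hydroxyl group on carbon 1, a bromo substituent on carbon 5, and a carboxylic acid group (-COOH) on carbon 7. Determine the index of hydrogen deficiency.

1

Atom tally by fragment:
  HOCH2 → C:1 H:3 O:1
  CH2 → C:1 H:2
  CH2 → C:1 H:2
  CH2 → C:1 H:2
  CH(Br) → C:1 H:1 Br:1
  CH2 → C:1 H:2
  CH2COOH → C:2 H:3 O:2
Element totals:
  C: 8
  H: 15
  Br: 1
  O: 3
Molecular formula: C8H15BrO3.
DoU = (2C + 2 + N − H − X) / 2 = (2·8 + 2 + 0 − 15 − 1) / 2 = 1.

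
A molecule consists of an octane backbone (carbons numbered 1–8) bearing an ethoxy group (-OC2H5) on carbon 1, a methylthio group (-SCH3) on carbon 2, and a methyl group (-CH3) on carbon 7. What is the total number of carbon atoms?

Atom tally by fragment:
  C2H5OCH2 → C:3 H:7 O:1
  CH(SCH3) → C:2 H:4 S:1
  CH2 → C:1 H:2
  CH2 → C:1 H:2
  CH2 → C:1 H:2
  CH2 → C:1 H:2
  CH(CH3) → C:2 H:4
  CH3 → C:1 H:3
Element totals:
  C: 12
  H: 26
  O: 1
  S: 1

12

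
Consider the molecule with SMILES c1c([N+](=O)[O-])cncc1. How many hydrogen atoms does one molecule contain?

Atom tally by fragment:
  pyridine ring core → C:5 H:5 N:1
  (− 1 ring H displaced by substituents)
  + NO2 → N:1 O:2
Element totals:
  C: 5
  H: 4
  N: 2
  O: 2

4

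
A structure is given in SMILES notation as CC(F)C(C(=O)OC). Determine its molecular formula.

C5H9FO2

Atom tally by fragment:
  CH3 → C:1 H:3
  CH(F) → C:1 H:1 F:1
  CH2COOCH3 → C:3 H:5 O:2
Element totals:
  C: 5
  H: 9
  F: 1
  O: 2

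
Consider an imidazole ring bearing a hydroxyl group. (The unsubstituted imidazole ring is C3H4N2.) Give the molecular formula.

Atom tally by fragment:
  imidazole ring core → C:3 H:4 N:2
  (− 1 ring H displaced by substituents)
  + OH → O:1 H:1
Element totals:
  C: 3
  H: 4
  N: 2
  O: 1

C3H4N2O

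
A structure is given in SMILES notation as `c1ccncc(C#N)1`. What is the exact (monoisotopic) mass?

Atom tally by fragment:
  pyridine ring core → C:5 H:5 N:1
  (− 1 ring H displaced by substituents)
  + CN → C:1 N:1
Element totals:
  C: 6
  H: 4
  N: 2
Molecular formula: C6H4N2.
  M = 6(12.0) + 4(1.007825) + 2(14.003074)
    = 72.000000 + 4.031300 + 28.006148 = 104.037448

104.0374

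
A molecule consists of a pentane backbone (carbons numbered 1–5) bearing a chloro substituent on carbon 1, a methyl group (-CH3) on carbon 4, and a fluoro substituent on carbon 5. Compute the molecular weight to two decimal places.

Atom tally by fragment:
  ClCH2 → C:1 H:2 Cl:1
  CH2 → C:1 H:2
  CH2 → C:1 H:2
  CH(CH3) → C:2 H:4
  CH2F → C:1 H:2 F:1
Element totals:
  C: 6
  H: 12
  Cl: 1
  F: 1
Molecular formula: C6H12ClF.
  M = 6(12.011) + 12(1.008) + 35.45 + 18.998
    = 72.066 + 12.096 + 35.450 + 18.998 = 138.610

138.61 g/mol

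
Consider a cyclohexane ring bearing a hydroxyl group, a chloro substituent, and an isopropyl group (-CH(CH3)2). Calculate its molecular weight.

Atom tally by fragment:
  cyclohexane ring core → C:6 H:12
  (− 3 ring H displaced by substituents)
  + OH → O:1 H:1
  + Cl → Cl:1
  + CH(CH3)2 → C:3 H:7
Element totals:
  C: 9
  H: 17
  Cl: 1
  O: 1
Molecular formula: C9H17ClO.
  M = 9(12.011) + 17(1.008) + 35.45 + 15.999
    = 108.099 + 17.136 + 35.450 + 15.999 = 176.684

176.68 g/mol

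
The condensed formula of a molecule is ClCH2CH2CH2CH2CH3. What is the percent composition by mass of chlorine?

Atom tally by fragment:
  ClCH2 → C:1 H:2 Cl:1
  CH2 → C:1 H:2
  CH2 → C:1 H:2
  CH2 → C:1 H:2
  CH3 → C:1 H:3
Element totals:
  C: 5
  H: 11
  Cl: 1
Molecular formula: C5H11Cl.
Molar mass = 106.593 g/mol.
Mass from Cl: 1 × 35.45 = 35.450 g/mol.
%Cl = 35.450 / 106.593 × 100 = 33.26%.

33.26%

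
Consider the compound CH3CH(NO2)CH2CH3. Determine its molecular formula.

C4H9NO2

Atom tally by fragment:
  CH3 → C:1 H:3
  CH(NO2) → C:1 H:1 N:1 O:2
  CH2 → C:1 H:2
  CH3 → C:1 H:3
Element totals:
  C: 4
  H: 9
  N: 1
  O: 2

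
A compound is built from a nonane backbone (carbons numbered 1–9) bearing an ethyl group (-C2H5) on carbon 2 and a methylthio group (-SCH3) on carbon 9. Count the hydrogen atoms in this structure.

26

Atom tally by fragment:
  CH3 → C:1 H:3
  CH(C2H5) → C:3 H:6
  CH2 → C:1 H:2
  CH2 → C:1 H:2
  CH2 → C:1 H:2
  CH2 → C:1 H:2
  CH2 → C:1 H:2
  CH2 → C:1 H:2
  CH2SCH3 → C:2 H:5 S:1
Element totals:
  C: 12
  H: 26
  S: 1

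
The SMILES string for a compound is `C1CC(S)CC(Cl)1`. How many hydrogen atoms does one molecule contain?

9

Atom tally by fragment:
  cyclopentane ring core → C:5 H:10
  (− 2 ring H displaced by substituents)
  + SH → S:1 H:1
  + Cl → Cl:1
Element totals:
  C: 5
  H: 9
  Cl: 1
  S: 1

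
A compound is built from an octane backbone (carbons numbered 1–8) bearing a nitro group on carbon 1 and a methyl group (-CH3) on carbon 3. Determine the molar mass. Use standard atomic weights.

173.26 g/mol

Atom tally by fragment:
  O2NCH2 → C:1 H:2 N:1 O:2
  CH2 → C:1 H:2
  CH(CH3) → C:2 H:4
  CH2 → C:1 H:2
  CH2 → C:1 H:2
  CH2 → C:1 H:2
  CH2 → C:1 H:2
  CH3 → C:1 H:3
Element totals:
  C: 9
  H: 19
  N: 1
  O: 2
Molecular formula: C9H19NO2.
  M = 9(12.011) + 19(1.008) + 14.007 + 2(15.999)
    = 108.099 + 19.152 + 14.007 + 31.998 = 173.256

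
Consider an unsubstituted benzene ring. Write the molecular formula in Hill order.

C6H6

Atom tally by fragment:
  benzene ring core → C:6 H:6
Element totals:
  C: 6
  H: 6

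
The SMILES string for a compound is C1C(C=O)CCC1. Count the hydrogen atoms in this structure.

10

Atom tally by fragment:
  cyclopentane ring core → C:5 H:10
  (− 1 ring H displaced by substituents)
  + CHO → C:1 H:1 O:1
Element totals:
  C: 6
  H: 10
  O: 1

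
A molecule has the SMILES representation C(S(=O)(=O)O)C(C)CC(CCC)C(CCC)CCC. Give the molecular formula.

Atom tally by fragment:
  HO3SCH2 → C:1 H:3 S:1 O:3
  CH(CH3) → C:2 H:4
  CH2 → C:1 H:2
  CH(CH2CH2CH3) → C:4 H:8
  CH(CH2CH2CH3) → C:4 H:8
  CH2 → C:1 H:2
  CH2 → C:1 H:2
  CH3 → C:1 H:3
Element totals:
  C: 15
  H: 32
  O: 3
  S: 1

C15H32O3S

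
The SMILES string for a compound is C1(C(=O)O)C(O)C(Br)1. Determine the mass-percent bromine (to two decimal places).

Atom tally by fragment:
  cyclopropane ring core → C:3 H:6
  (− 3 ring H displaced by substituents)
  + COOH → C:1 H:1 O:2
  + OH → O:1 H:1
  + Br → Br:1
Element totals:
  C: 4
  H: 5
  Br: 1
  O: 3
Molecular formula: C4H5BrO3.
Molar mass = 180.985 g/mol.
Mass from Br: 1 × 79.904 = 79.904 g/mol.
%Br = 79.904 / 180.985 × 100 = 44.15%.

44.15%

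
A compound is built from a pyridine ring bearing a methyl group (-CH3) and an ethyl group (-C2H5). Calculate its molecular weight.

121.18 g/mol

Atom tally by fragment:
  pyridine ring core → C:5 H:5 N:1
  (− 2 ring H displaced by substituents)
  + CH3 → C:1 H:3
  + C2H5 → C:2 H:5
Element totals:
  C: 8
  H: 11
  N: 1
Molecular formula: C8H11N.
  M = 8(12.011) + 11(1.008) + 14.007
    = 96.088 + 11.088 + 14.007 = 121.183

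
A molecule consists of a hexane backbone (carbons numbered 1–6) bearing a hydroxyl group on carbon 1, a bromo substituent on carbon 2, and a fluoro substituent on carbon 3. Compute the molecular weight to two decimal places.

199.06 g/mol

Atom tally by fragment:
  HOCH2 → C:1 H:3 O:1
  CH(Br) → C:1 H:1 Br:1
  CH(F) → C:1 H:1 F:1
  CH2 → C:1 H:2
  CH2 → C:1 H:2
  CH3 → C:1 H:3
Element totals:
  C: 6
  H: 12
  Br: 1
  F: 1
  O: 1
Molecular formula: C6H12BrFO.
  M = 6(12.011) + 12(1.008) + 79.904 + 18.998 + 15.999
    = 72.066 + 12.096 + 79.904 + 18.998 + 15.999 = 199.063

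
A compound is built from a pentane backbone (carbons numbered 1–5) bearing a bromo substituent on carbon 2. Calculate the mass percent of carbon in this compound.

39.76%

Atom tally by fragment:
  CH3 → C:1 H:3
  CH(Br) → C:1 H:1 Br:1
  CH2 → C:1 H:2
  CH2 → C:1 H:2
  CH3 → C:1 H:3
Element totals:
  C: 5
  H: 11
  Br: 1
Molecular formula: C5H11Br.
Molar mass = 151.047 g/mol.
Mass from C: 5 × 12.011 = 60.055 g/mol.
%C = 60.055 / 151.047 × 100 = 39.76%.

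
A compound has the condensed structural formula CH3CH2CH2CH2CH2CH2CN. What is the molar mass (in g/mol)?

111.19 g/mol

Element totals:
  C: 7
  H: 13
  N: 1
Molecular formula: C7H13N.
  M = 7(12.011) + 13(1.008) + 14.007
    = 84.077 + 13.104 + 14.007 = 111.188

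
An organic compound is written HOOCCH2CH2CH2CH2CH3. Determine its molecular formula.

Atom tally by fragment:
  HOOCCH2 → C:2 H:3 O:2
  CH2 → C:1 H:2
  CH2 → C:1 H:2
  CH2 → C:1 H:2
  CH3 → C:1 H:3
Element totals:
  C: 6
  H: 12
  O: 2

C6H12O2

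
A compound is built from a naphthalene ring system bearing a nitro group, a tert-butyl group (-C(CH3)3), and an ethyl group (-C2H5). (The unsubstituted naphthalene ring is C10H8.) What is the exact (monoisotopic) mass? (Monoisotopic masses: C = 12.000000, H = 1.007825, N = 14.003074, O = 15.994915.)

Atom tally by fragment:
  naphthalene ring system core → C:10 H:8
  (− 3 ring H displaced by substituents)
  + NO2 → N:1 O:2
  + C(CH3)3 → C:4 H:9
  + C2H5 → C:2 H:5
Element totals:
  C: 16
  H: 19
  N: 1
  O: 2
Molecular formula: C16H19NO2.
  M = 16(12.0) + 19(1.007825) + 14.003074 + 2(15.994915)
    = 192.000000 + 19.148675 + 14.003074 + 31.989830 = 257.141579

257.1416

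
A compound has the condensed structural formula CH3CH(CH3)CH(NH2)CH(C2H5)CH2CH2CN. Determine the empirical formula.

C5H10N

Atom tally by fragment:
  CH3 → C:1 H:3
  CH(CH3) → C:2 H:4
  CH(NH2) → C:1 H:3 N:1
  CH(C2H5) → C:3 H:6
  CH2 → C:1 H:2
  CH2CN → C:2 H:2 N:1
Element totals:
  C: 10
  H: 20
  N: 2
Molecular formula: C10H20N2.
gcd of subscripts = 2; dividing each by 2:
  C: 10/2 = 5
  H: 20/2 = 10
  N: 2/2 = 1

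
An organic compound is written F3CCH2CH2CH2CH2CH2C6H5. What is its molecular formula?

C12H15F3

Element totals:
  C: 12
  H: 15
  F: 3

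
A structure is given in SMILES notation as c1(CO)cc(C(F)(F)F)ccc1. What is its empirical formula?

C8H7F3O

Atom tally by fragment:
  benzene ring core → C:6 H:6
  (− 2 ring H displaced by substituents)
  + CH2OH → C:1 H:3 O:1
  + CF3 → C:1 F:3
Element totals:
  C: 8
  H: 7
  F: 3
  O: 1
Molecular formula: C8H7F3O.
gcd of subscripts (8, 3, 7, 1) = 1, so the empirical formula equals the molecular formula.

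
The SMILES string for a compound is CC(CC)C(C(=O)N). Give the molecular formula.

C6H13NO

Atom tally by fragment:
  CH3 → C:1 H:3
  CH(C2H5) → C:3 H:6
  CH2CONH2 → C:2 H:4 O:1 N:1
Element totals:
  C: 6
  H: 13
  N: 1
  O: 1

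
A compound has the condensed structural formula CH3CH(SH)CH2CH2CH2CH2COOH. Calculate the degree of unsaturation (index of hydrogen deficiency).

Atom tally by fragment:
  CH3 → C:1 H:3
  CH(SH) → C:1 H:2 S:1
  CH2 → C:1 H:2
  CH2 → C:1 H:2
  CH2 → C:1 H:2
  CH2COOH → C:2 H:3 O:2
Element totals:
  C: 7
  H: 14
  O: 2
  S: 1
Molecular formula: C7H14O2S.
DoU = (2C + 2 + N − H − X) / 2 = (2·7 + 2 + 0 − 14 − 0) / 2 = 1.

1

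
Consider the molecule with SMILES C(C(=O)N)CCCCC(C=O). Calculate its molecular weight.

Atom tally by fragment:
  H2NOCCH2 → C:2 H:4 O:1 N:1
  CH2 → C:1 H:2
  CH2 → C:1 H:2
  CH2 → C:1 H:2
  CH2 → C:1 H:2
  CH2CHO → C:2 H:3 O:1
Element totals:
  C: 8
  H: 15
  N: 1
  O: 2
Molecular formula: C8H15NO2.
  M = 8(12.011) + 15(1.008) + 14.007 + 2(15.999)
    = 96.088 + 15.120 + 14.007 + 31.998 = 157.213

157.21 g/mol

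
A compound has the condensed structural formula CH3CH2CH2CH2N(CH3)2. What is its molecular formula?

Element totals:
  C: 6
  H: 15
  N: 1

C6H15N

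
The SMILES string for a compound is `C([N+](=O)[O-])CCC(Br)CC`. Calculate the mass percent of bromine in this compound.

38.04%

Atom tally by fragment:
  O2NCH2 → C:1 H:2 N:1 O:2
  CH2 → C:1 H:2
  CH2 → C:1 H:2
  CH(Br) → C:1 H:1 Br:1
  CH2 → C:1 H:2
  CH3 → C:1 H:3
Element totals:
  C: 6
  H: 12
  Br: 1
  N: 1
  O: 2
Molecular formula: C6H12BrNO2.
Molar mass = 210.071 g/mol.
Mass from Br: 1 × 79.904 = 79.904 g/mol.
%Br = 79.904 / 210.071 × 100 = 38.04%.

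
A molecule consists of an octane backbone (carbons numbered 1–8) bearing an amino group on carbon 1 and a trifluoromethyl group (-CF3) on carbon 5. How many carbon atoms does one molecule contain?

Atom tally by fragment:
  H2NCH2 → C:1 H:4 N:1
  CH2 → C:1 H:2
  CH2 → C:1 H:2
  CH2 → C:1 H:2
  CH(CF3) → C:2 H:1 F:3
  CH2 → C:1 H:2
  CH2 → C:1 H:2
  CH3 → C:1 H:3
Element totals:
  C: 9
  H: 18
  F: 3
  N: 1

9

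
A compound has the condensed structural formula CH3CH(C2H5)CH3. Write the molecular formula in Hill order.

C5H12

Atom tally by fragment:
  CH3 → C:1 H:3
  CH(C2H5) → C:3 H:6
  CH3 → C:1 H:3
Element totals:
  C: 5
  H: 12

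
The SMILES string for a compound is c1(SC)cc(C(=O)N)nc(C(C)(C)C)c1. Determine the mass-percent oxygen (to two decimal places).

Atom tally by fragment:
  pyridine ring core → C:5 H:5 N:1
  (− 3 ring H displaced by substituents)
  + SCH3 → C:1 H:3 S:1
  + CONH2 → C:1 H:2 O:1 N:1
  + C(CH3)3 → C:4 H:9
Element totals:
  C: 11
  H: 16
  N: 2
  O: 1
  S: 1
Molecular formula: C11H16N2OS.
Molar mass = 224.322 g/mol.
Mass from O: 1 × 15.999 = 15.999 g/mol.
%O = 15.999 / 224.322 × 100 = 7.13%.

7.13%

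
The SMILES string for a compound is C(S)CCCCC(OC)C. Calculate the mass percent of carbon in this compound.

Atom tally by fragment:
  HSCH2 → C:1 H:3 S:1
  CH2 → C:1 H:2
  CH2 → C:1 H:2
  CH2 → C:1 H:2
  CH2 → C:1 H:2
  CH(OCH3) → C:2 H:4 O:1
  CH3 → C:1 H:3
Element totals:
  C: 8
  H: 18
  O: 1
  S: 1
Molecular formula: C8H18OS.
Molar mass = 162.291 g/mol.
Mass from C: 8 × 12.011 = 96.088 g/mol.
%C = 96.088 / 162.291 × 100 = 59.21%.

59.21%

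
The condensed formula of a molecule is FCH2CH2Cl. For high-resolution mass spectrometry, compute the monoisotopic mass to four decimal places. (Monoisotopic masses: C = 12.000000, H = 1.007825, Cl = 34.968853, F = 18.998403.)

Atom tally by fragment:
  FCH2 → C:1 H:2 F:1
  CH2Cl → C:1 H:2 Cl:1
Element totals:
  C: 2
  H: 4
  Cl: 1
  F: 1
Molecular formula: C2H4ClF.
  M = 2(12.0) + 4(1.007825) + 34.968853 + 18.998403
    = 24.000000 + 4.031300 + 34.968853 + 18.998403 = 81.998556

81.9986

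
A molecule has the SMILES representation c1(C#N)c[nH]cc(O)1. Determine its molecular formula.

C5H4N2O

Atom tally by fragment:
  pyrrole ring core → C:4 H:5 N:1
  (− 2 ring H displaced by substituents)
  + CN → C:1 N:1
  + OH → O:1 H:1
Element totals:
  C: 5
  H: 4
  N: 2
  O: 1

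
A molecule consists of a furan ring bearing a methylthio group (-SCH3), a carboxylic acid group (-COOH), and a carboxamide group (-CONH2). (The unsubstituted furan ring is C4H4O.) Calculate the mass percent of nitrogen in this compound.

6.96%

Atom tally by fragment:
  furan ring core → C:4 H:4 O:1
  (− 3 ring H displaced by substituents)
  + SCH3 → C:1 H:3 S:1
  + COOH → C:1 H:1 O:2
  + CONH2 → C:1 H:2 O:1 N:1
Element totals:
  C: 7
  H: 7
  N: 1
  O: 4
  S: 1
Molecular formula: C7H7NO4S.
Molar mass = 201.196 g/mol.
Mass from N: 1 × 14.007 = 14.007 g/mol.
%N = 14.007 / 201.196 × 100 = 6.96%.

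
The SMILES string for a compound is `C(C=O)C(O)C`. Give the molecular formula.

Atom tally by fragment:
  OHCCH2 → C:2 H:3 O:1
  CH(OH) → C:1 H:2 O:1
  CH3 → C:1 H:3
Element totals:
  C: 4
  H: 8
  O: 2

C4H8O2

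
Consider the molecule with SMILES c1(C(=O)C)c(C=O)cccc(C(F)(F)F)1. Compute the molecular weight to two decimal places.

Atom tally by fragment:
  benzene ring core → C:6 H:6
  (− 3 ring H displaced by substituents)
  + COCH3 → C:2 H:3 O:1
  + CHO → C:1 H:1 O:1
  + CF3 → C:1 F:3
Element totals:
  C: 10
  H: 7
  F: 3
  O: 2
Molecular formula: C10H7F3O2.
  M = 10(12.011) + 7(1.008) + 3(18.998) + 2(15.999)
    = 120.110 + 7.056 + 56.994 + 31.998 = 216.158

216.16 g/mol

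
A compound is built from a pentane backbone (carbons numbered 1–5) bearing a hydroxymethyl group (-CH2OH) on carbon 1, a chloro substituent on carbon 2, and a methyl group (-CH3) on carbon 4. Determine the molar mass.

150.65 g/mol

Atom tally by fragment:
  HOCH2CH2 → C:2 H:5 O:1
  CH(Cl) → C:1 H:1 Cl:1
  CH2 → C:1 H:2
  CH(CH3) → C:2 H:4
  CH3 → C:1 H:3
Element totals:
  C: 7
  H: 15
  Cl: 1
  O: 1
Molecular formula: C7H15ClO.
  M = 7(12.011) + 15(1.008) + 35.45 + 15.999
    = 84.077 + 15.120 + 35.450 + 15.999 = 150.646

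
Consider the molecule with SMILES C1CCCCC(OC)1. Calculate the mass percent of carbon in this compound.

73.63%

Atom tally by fragment:
  cyclohexane ring core → C:6 H:12
  (− 1 ring H displaced by substituents)
  + OCH3 → C:1 H:3 O:1
Element totals:
  C: 7
  H: 14
  O: 1
Molecular formula: C7H14O.
Molar mass = 114.188 g/mol.
Mass from C: 7 × 12.011 = 84.077 g/mol.
%C = 84.077 / 114.188 × 100 = 73.63%.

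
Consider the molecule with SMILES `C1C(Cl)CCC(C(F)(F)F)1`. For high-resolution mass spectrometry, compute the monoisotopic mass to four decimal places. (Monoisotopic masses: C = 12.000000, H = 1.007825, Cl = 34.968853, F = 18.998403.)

Atom tally by fragment:
  cyclopentane ring core → C:5 H:10
  (− 2 ring H displaced by substituents)
  + Cl → Cl:1
  + CF3 → C:1 F:3
Element totals:
  C: 6
  H: 8
  Cl: 1
  F: 3
Molecular formula: C6H8ClF3.
  M = 6(12.0) + 8(1.007825) + 34.968853 + 3(18.998403)
    = 72.000000 + 8.062600 + 34.968853 + 56.995209 = 172.026662

172.0267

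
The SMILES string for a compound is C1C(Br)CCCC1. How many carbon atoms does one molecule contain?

Atom tally by fragment:
  cyclohexane ring core → C:6 H:12
  (− 1 ring H displaced by substituents)
  + Br → Br:1
Element totals:
  C: 6
  H: 11
  Br: 1

6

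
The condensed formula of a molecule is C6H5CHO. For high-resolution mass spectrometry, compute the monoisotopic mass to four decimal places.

Element totals:
  C: 7
  H: 6
  O: 1
Molecular formula: C7H6O.
  M = 7(12.0) + 6(1.007825) + 15.994915
    = 84.000000 + 6.046950 + 15.994915 = 106.041865

106.0419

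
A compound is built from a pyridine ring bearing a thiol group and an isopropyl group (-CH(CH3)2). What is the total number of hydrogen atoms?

11

Atom tally by fragment:
  pyridine ring core → C:5 H:5 N:1
  (− 2 ring H displaced by substituents)
  + SH → S:1 H:1
  + CH(CH3)2 → C:3 H:7
Element totals:
  C: 8
  H: 11
  N: 1
  S: 1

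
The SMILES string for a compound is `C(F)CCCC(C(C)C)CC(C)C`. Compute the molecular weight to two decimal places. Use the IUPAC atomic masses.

188.33 g/mol

Atom tally by fragment:
  FCH2 → C:1 H:2 F:1
  CH2 → C:1 H:2
  CH2 → C:1 H:2
  CH2 → C:1 H:2
  CH(CH(CH3)2) → C:4 H:8
  CH2 → C:1 H:2
  CH(CH3) → C:2 H:4
  CH3 → C:1 H:3
Element totals:
  C: 12
  H: 25
  F: 1
Molecular formula: C12H25F.
  M = 12(12.011) + 25(1.008) + 18.998
    = 144.132 + 25.200 + 18.998 = 188.330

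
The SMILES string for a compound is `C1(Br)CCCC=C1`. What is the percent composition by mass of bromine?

49.62%

Atom tally by fragment:
  cyclohexene ring core → C:6 H:10
  (− 1 ring H displaced by substituents)
  + Br → Br:1
Element totals:
  C: 6
  H: 9
  Br: 1
Molecular formula: C6H9Br.
Molar mass = 161.042 g/mol.
Mass from Br: 1 × 79.904 = 79.904 g/mol.
%Br = 79.904 / 161.042 × 100 = 49.62%.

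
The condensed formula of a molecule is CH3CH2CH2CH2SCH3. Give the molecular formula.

Element totals:
  C: 5
  H: 12
  S: 1

C5H12S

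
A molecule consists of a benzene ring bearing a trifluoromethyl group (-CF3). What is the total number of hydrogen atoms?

Atom tally by fragment:
  benzene ring core → C:6 H:6
  (− 1 ring H displaced by substituents)
  + CF3 → C:1 F:3
Element totals:
  C: 7
  H: 5
  F: 3

5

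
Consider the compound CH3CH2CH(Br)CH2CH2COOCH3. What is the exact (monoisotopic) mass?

208.0099

Element totals:
  C: 7
  H: 13
  Br: 1
  O: 2
Molecular formula: C7H13BrO2.
  M = 7(12.0) + 13(1.007825) + 78.918338 + 2(15.994915)
    = 84.000000 + 13.101725 + 78.918338 + 31.989830 = 208.009893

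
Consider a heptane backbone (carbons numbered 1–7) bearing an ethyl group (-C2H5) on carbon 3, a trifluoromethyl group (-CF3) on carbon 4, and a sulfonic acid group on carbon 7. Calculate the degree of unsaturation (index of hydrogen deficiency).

0

Atom tally by fragment:
  CH3 → C:1 H:3
  CH2 → C:1 H:2
  CH(C2H5) → C:3 H:6
  CH(CF3) → C:2 H:1 F:3
  CH2 → C:1 H:2
  CH2 → C:1 H:2
  CH2SO3H → C:1 H:3 S:1 O:3
Element totals:
  C: 10
  H: 19
  F: 3
  O: 3
  S: 1
Molecular formula: C10H19F3O3S.
DoU = (2C + 2 + N − H − X) / 2 = (2·10 + 2 + 0 − 19 − 3) / 2 = 0.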